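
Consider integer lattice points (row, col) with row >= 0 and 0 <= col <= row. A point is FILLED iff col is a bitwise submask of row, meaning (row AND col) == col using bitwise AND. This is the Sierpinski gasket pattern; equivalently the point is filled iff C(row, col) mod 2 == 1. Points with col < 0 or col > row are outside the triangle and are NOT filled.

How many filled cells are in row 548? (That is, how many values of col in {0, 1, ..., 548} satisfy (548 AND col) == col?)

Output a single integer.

548 in binary = 1000100100
popcount(548) = number of 1-bits in 1000100100 = 3
A col c satisfies (548 AND c) == c iff every set bit of c is also set in 548; each of the 3 set bits of 548 can independently be on or off in c.
count = 2^3 = 8

Answer: 8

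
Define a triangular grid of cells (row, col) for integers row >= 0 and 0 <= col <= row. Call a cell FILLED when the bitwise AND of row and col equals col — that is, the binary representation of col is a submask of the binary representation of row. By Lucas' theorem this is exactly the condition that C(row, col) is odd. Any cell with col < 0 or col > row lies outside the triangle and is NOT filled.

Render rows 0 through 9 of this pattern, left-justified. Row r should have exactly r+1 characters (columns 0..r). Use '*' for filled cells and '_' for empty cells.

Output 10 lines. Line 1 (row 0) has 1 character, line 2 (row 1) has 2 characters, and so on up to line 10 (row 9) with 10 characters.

r0=0: *
r1=1: **
r2=10: *_*
r3=11: ****
r4=100: *___*
r5=101: **__**
r6=110: *_*_*_*
r7=111: ********
r8=1000: *_______*
r9=1001: **______**

Answer: *
**
*_*
****
*___*
**__**
*_*_*_*
********
*_______*
**______**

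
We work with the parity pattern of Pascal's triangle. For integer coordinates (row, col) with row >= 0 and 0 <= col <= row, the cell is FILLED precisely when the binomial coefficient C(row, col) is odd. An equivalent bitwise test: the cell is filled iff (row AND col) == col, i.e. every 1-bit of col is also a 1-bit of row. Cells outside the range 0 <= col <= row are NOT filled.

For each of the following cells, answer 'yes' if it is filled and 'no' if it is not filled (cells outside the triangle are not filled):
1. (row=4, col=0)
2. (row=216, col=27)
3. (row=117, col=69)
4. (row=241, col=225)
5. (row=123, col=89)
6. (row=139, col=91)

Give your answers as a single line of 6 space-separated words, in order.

(4,0): row=0b100, col=0b0, row AND col = 0b0 = 0; 0 == 0 -> filled
(216,27): row=0b11011000, col=0b11011, row AND col = 0b11000 = 24; 24 != 27 -> empty
(117,69): row=0b1110101, col=0b1000101, row AND col = 0b1000101 = 69; 69 == 69 -> filled
(241,225): row=0b11110001, col=0b11100001, row AND col = 0b11100001 = 225; 225 == 225 -> filled
(123,89): row=0b1111011, col=0b1011001, row AND col = 0b1011001 = 89; 89 == 89 -> filled
(139,91): row=0b10001011, col=0b1011011, row AND col = 0b1011 = 11; 11 != 91 -> empty

Answer: yes no yes yes yes no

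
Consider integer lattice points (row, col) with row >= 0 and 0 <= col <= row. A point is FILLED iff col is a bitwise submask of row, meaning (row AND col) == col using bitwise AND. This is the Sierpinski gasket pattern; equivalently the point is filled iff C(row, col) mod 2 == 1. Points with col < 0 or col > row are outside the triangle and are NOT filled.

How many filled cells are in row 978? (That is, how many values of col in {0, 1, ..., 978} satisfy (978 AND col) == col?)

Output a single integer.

978 in binary = 1111010010
popcount(978) = number of 1-bits in 1111010010 = 6
A col c satisfies (978 AND c) == c iff every set bit of c is also set in 978; each of the 6 set bits of 978 can independently be on or off in c.
count = 2^6 = 64

Answer: 64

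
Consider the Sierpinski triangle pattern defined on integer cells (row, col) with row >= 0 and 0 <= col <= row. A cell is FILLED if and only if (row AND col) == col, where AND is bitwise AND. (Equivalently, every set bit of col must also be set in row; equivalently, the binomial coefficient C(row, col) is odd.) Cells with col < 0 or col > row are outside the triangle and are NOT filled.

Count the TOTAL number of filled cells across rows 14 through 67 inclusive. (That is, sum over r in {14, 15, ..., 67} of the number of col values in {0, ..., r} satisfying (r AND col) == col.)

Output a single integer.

r14=1110 pc3: +8 =8
r15=1111 pc4: +16 =24
r16=10000 pc1: +2 =26
r17=10001 pc2: +4 =30
r18=10010 pc2: +4 =34
r19=10011 pc3: +8 =42
r20=10100 pc2: +4 =46
r21=10101 pc3: +8 =54
r22=10110 pc3: +8 =62
r23=10111 pc4: +16 =78
r24=11000 pc2: +4 =82
r25=11001 pc3: +8 =90
r26=11010 pc3: +8 =98
r27=11011 pc4: +16 =114
r28=11100 pc3: +8 =122
r29=11101 pc4: +16 =138
r30=11110 pc4: +16 =154
r31=11111 pc5: +32 =186
r32=100000 pc1: +2 =188
r33=100001 pc2: +4 =192
r34=100010 pc2: +4 =196
r35=100011 pc3: +8 =204
r36=100100 pc2: +4 =208
r37=100101 pc3: +8 =216
r38=100110 pc3: +8 =224
r39=100111 pc4: +16 =240
r40=101000 pc2: +4 =244
r41=101001 pc3: +8 =252
r42=101010 pc3: +8 =260
r43=101011 pc4: +16 =276
r44=101100 pc3: +8 =284
r45=101101 pc4: +16 =300
r46=101110 pc4: +16 =316
r47=101111 pc5: +32 =348
r48=110000 pc2: +4 =352
r49=110001 pc3: +8 =360
r50=110010 pc3: +8 =368
r51=110011 pc4: +16 =384
r52=110100 pc3: +8 =392
r53=110101 pc4: +16 =408
r54=110110 pc4: +16 =424
r55=110111 pc5: +32 =456
r56=111000 pc3: +8 =464
r57=111001 pc4: +16 =480
r58=111010 pc4: +16 =496
r59=111011 pc5: +32 =528
r60=111100 pc4: +16 =544
r61=111101 pc5: +32 =576
r62=111110 pc5: +32 =608
r63=111111 pc6: +64 =672
r64=1000000 pc1: +2 =674
r65=1000001 pc2: +4 =678
r66=1000010 pc2: +4 =682
r67=1000011 pc3: +8 =690

Answer: 690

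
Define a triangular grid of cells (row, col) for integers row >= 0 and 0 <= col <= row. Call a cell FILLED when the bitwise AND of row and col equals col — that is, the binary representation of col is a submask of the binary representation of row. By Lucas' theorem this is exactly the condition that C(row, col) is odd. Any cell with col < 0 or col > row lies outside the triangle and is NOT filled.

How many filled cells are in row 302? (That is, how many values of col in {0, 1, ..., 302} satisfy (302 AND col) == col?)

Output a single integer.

Answer: 32

Derivation:
302 in binary = 100101110
popcount(302) = number of 1-bits in 100101110 = 5
A col c satisfies (302 AND c) == c iff every set bit of c is also set in 302; each of the 5 set bits of 302 can independently be on or off in c.
count = 2^5 = 32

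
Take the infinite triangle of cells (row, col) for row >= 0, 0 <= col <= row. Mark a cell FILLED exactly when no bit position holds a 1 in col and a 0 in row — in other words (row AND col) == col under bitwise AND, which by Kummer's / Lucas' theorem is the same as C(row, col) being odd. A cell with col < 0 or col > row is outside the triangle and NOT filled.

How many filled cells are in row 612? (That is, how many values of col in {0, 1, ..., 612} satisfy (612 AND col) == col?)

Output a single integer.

612 in binary = 1001100100
popcount(612) = number of 1-bits in 1001100100 = 4
A col c satisfies (612 AND c) == c iff every set bit of c is also set in 612; each of the 4 set bits of 612 can independently be on or off in c.
count = 2^4 = 16

Answer: 16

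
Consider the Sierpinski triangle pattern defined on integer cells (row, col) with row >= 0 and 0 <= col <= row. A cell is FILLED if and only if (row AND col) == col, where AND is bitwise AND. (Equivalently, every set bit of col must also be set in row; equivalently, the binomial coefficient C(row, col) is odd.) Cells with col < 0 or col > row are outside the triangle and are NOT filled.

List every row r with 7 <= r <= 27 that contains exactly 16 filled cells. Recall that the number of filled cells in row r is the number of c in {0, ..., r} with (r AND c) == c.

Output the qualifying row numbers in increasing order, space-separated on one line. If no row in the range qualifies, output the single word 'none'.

Answer: 15 23 27

Derivation:
Row r has 2^popcount(r) filled cells, so we need popcount(r) = log2(16) = 4.
Scan r = 7..27 and keep those with exactly 4 one-bits:
r=7=111 popcount=3 -> skip
r=8=1000 popcount=1 -> skip
r=9=1001 popcount=2 -> skip
r=10=1010 popcount=2 -> skip
r=11=1011 popcount=3 -> skip
r=12=1100 popcount=2 -> skip
r=13=1101 popcount=3 -> skip
r=14=1110 popcount=3 -> skip
r=15=1111 popcount=4 -> KEEP
r=16=10000 popcount=1 -> skip
r=17=10001 popcount=2 -> skip
r=18=10010 popcount=2 -> skip
r=19=10011 popcount=3 -> skip
r=20=10100 popcount=2 -> skip
r=21=10101 popcount=3 -> skip
r=22=10110 popcount=3 -> skip
r=23=10111 popcount=4 -> KEEP
r=24=11000 popcount=2 -> skip
r=25=11001 popcount=3 -> skip
r=26=11010 popcount=3 -> skip
r=27=11011 popcount=4 -> KEEP
Kept rows: 15 23 27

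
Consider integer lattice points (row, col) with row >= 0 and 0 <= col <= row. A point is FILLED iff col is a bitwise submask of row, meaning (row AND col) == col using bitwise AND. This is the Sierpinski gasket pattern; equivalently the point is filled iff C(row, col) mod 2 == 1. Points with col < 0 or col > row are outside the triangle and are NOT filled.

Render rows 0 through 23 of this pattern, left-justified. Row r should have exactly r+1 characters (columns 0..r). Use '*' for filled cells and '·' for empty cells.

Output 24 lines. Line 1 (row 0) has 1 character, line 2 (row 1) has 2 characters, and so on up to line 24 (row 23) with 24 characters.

r0=0: *
r1=1: **
r2=10: *·*
r3=11: ****
r4=100: *···*
r5=101: **··**
r6=110: *·*·*·*
r7=111: ********
r8=1000: *·······*
r9=1001: **······**
r10=1010: *·*·····*·*
r11=1011: ****····****
r12=1100: *···*···*···*
r13=1101: **··**··**··**
r14=1110: *·*·*·*·*·*·*·*
r15=1111: ****************
r16=10000: *···············*
r17=10001: **··············**
r18=10010: *·*·············*·*
r19=10011: ****············****
r20=10100: *···*···········*···*
r21=10101: **··**··········**··**
r22=10110: *·*·*·*·········*·*·*·*
r23=10111: ********········********

Answer: *
**
*·*
****
*···*
**··**
*·*·*·*
********
*·······*
**······**
*·*·····*·*
****····****
*···*···*···*
**··**··**··**
*·*·*·*·*·*·*·*
****************
*···············*
**··············**
*·*·············*·*
****············****
*···*···········*···*
**··**··········**··**
*·*·*·*·········*·*·*·*
********········********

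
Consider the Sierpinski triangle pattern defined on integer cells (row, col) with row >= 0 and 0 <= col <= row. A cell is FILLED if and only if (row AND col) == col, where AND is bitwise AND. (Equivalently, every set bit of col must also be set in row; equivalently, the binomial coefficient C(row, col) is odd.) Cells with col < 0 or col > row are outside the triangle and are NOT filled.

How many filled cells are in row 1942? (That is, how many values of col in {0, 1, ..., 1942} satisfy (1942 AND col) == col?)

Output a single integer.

1942 in binary = 11110010110
popcount(1942) = number of 1-bits in 11110010110 = 7
A col c satisfies (1942 AND c) == c iff every set bit of c is also set in 1942; each of the 7 set bits of 1942 can independently be on or off in c.
count = 2^7 = 128

Answer: 128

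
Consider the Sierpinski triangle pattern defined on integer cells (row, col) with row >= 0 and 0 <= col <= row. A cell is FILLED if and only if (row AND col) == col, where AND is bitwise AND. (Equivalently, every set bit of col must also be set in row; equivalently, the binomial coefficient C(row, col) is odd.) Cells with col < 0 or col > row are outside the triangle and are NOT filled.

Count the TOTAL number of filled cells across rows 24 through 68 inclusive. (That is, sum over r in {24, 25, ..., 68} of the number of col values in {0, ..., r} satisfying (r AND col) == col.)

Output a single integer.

r24=11000 pc2: +4 =4
r25=11001 pc3: +8 =12
r26=11010 pc3: +8 =20
r27=11011 pc4: +16 =36
r28=11100 pc3: +8 =44
r29=11101 pc4: +16 =60
r30=11110 pc4: +16 =76
r31=11111 pc5: +32 =108
r32=100000 pc1: +2 =110
r33=100001 pc2: +4 =114
r34=100010 pc2: +4 =118
r35=100011 pc3: +8 =126
r36=100100 pc2: +4 =130
r37=100101 pc3: +8 =138
r38=100110 pc3: +8 =146
r39=100111 pc4: +16 =162
r40=101000 pc2: +4 =166
r41=101001 pc3: +8 =174
r42=101010 pc3: +8 =182
r43=101011 pc4: +16 =198
r44=101100 pc3: +8 =206
r45=101101 pc4: +16 =222
r46=101110 pc4: +16 =238
r47=101111 pc5: +32 =270
r48=110000 pc2: +4 =274
r49=110001 pc3: +8 =282
r50=110010 pc3: +8 =290
r51=110011 pc4: +16 =306
r52=110100 pc3: +8 =314
r53=110101 pc4: +16 =330
r54=110110 pc4: +16 =346
r55=110111 pc5: +32 =378
r56=111000 pc3: +8 =386
r57=111001 pc4: +16 =402
r58=111010 pc4: +16 =418
r59=111011 pc5: +32 =450
r60=111100 pc4: +16 =466
r61=111101 pc5: +32 =498
r62=111110 pc5: +32 =530
r63=111111 pc6: +64 =594
r64=1000000 pc1: +2 =596
r65=1000001 pc2: +4 =600
r66=1000010 pc2: +4 =604
r67=1000011 pc3: +8 =612
r68=1000100 pc2: +4 =616

Answer: 616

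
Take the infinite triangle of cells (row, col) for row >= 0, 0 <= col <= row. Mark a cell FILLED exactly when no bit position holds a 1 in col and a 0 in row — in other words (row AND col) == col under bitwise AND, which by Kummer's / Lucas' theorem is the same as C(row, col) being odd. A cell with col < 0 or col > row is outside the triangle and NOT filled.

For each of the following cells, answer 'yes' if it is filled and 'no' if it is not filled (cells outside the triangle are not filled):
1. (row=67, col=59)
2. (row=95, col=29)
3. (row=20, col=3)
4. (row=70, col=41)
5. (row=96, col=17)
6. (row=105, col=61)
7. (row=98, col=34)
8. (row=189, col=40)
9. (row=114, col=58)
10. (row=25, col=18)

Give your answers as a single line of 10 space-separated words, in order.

Answer: no yes no no no no yes yes no no

Derivation:
(67,59): row=0b1000011, col=0b111011, row AND col = 0b11 = 3; 3 != 59 -> empty
(95,29): row=0b1011111, col=0b11101, row AND col = 0b11101 = 29; 29 == 29 -> filled
(20,3): row=0b10100, col=0b11, row AND col = 0b0 = 0; 0 != 3 -> empty
(70,41): row=0b1000110, col=0b101001, row AND col = 0b0 = 0; 0 != 41 -> empty
(96,17): row=0b1100000, col=0b10001, row AND col = 0b0 = 0; 0 != 17 -> empty
(105,61): row=0b1101001, col=0b111101, row AND col = 0b101001 = 41; 41 != 61 -> empty
(98,34): row=0b1100010, col=0b100010, row AND col = 0b100010 = 34; 34 == 34 -> filled
(189,40): row=0b10111101, col=0b101000, row AND col = 0b101000 = 40; 40 == 40 -> filled
(114,58): row=0b1110010, col=0b111010, row AND col = 0b110010 = 50; 50 != 58 -> empty
(25,18): row=0b11001, col=0b10010, row AND col = 0b10000 = 16; 16 != 18 -> empty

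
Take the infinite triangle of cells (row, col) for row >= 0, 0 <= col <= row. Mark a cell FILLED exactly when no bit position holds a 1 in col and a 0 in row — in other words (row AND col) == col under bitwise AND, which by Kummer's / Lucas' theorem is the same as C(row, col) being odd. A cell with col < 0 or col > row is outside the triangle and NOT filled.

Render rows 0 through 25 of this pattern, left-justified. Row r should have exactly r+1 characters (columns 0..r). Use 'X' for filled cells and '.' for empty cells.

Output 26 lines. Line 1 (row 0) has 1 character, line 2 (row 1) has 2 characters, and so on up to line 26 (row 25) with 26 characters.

r0=0: X
r1=1: XX
r2=10: X.X
r3=11: XXXX
r4=100: X...X
r5=101: XX..XX
r6=110: X.X.X.X
r7=111: XXXXXXXX
r8=1000: X.......X
r9=1001: XX......XX
r10=1010: X.X.....X.X
r11=1011: XXXX....XXXX
r12=1100: X...X...X...X
r13=1101: XX..XX..XX..XX
r14=1110: X.X.X.X.X.X.X.X
r15=1111: XXXXXXXXXXXXXXXX
r16=10000: X...............X
r17=10001: XX..............XX
r18=10010: X.X.............X.X
r19=10011: XXXX............XXXX
r20=10100: X...X...........X...X
r21=10101: XX..XX..........XX..XX
r22=10110: X.X.X.X.........X.X.X.X
r23=10111: XXXXXXXX........XXXXXXXX
r24=11000: X.......X.......X.......X
r25=11001: XX......XX......XX......XX

Answer: X
XX
X.X
XXXX
X...X
XX..XX
X.X.X.X
XXXXXXXX
X.......X
XX......XX
X.X.....X.X
XXXX....XXXX
X...X...X...X
XX..XX..XX..XX
X.X.X.X.X.X.X.X
XXXXXXXXXXXXXXXX
X...............X
XX..............XX
X.X.............X.X
XXXX............XXXX
X...X...........X...X
XX..XX..........XX..XX
X.X.X.X.........X.X.X.X
XXXXXXXX........XXXXXXXX
X.......X.......X.......X
XX......XX......XX......XX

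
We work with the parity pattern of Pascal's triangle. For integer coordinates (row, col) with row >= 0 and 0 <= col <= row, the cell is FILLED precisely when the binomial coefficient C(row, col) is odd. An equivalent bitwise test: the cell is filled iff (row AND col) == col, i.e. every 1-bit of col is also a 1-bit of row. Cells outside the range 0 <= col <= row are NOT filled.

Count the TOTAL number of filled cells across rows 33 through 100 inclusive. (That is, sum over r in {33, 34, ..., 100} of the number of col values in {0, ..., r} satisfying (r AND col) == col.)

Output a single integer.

Answer: 1014

Derivation:
r33=100001 pc2: +4 =4
r34=100010 pc2: +4 =8
r35=100011 pc3: +8 =16
r36=100100 pc2: +4 =20
r37=100101 pc3: +8 =28
r38=100110 pc3: +8 =36
r39=100111 pc4: +16 =52
r40=101000 pc2: +4 =56
r41=101001 pc3: +8 =64
r42=101010 pc3: +8 =72
r43=101011 pc4: +16 =88
r44=101100 pc3: +8 =96
r45=101101 pc4: +16 =112
r46=101110 pc4: +16 =128
r47=101111 pc5: +32 =160
r48=110000 pc2: +4 =164
r49=110001 pc3: +8 =172
r50=110010 pc3: +8 =180
r51=110011 pc4: +16 =196
r52=110100 pc3: +8 =204
r53=110101 pc4: +16 =220
r54=110110 pc4: +16 =236
r55=110111 pc5: +32 =268
r56=111000 pc3: +8 =276
r57=111001 pc4: +16 =292
r58=111010 pc4: +16 =308
r59=111011 pc5: +32 =340
r60=111100 pc4: +16 =356
r61=111101 pc5: +32 =388
r62=111110 pc5: +32 =420
r63=111111 pc6: +64 =484
r64=1000000 pc1: +2 =486
r65=1000001 pc2: +4 =490
r66=1000010 pc2: +4 =494
r67=1000011 pc3: +8 =502
r68=1000100 pc2: +4 =506
r69=1000101 pc3: +8 =514
r70=1000110 pc3: +8 =522
r71=1000111 pc4: +16 =538
r72=1001000 pc2: +4 =542
r73=1001001 pc3: +8 =550
r74=1001010 pc3: +8 =558
r75=1001011 pc4: +16 =574
r76=1001100 pc3: +8 =582
r77=1001101 pc4: +16 =598
r78=1001110 pc4: +16 =614
r79=1001111 pc5: +32 =646
r80=1010000 pc2: +4 =650
r81=1010001 pc3: +8 =658
r82=1010010 pc3: +8 =666
r83=1010011 pc4: +16 =682
r84=1010100 pc3: +8 =690
r85=1010101 pc4: +16 =706
r86=1010110 pc4: +16 =722
r87=1010111 pc5: +32 =754
r88=1011000 pc3: +8 =762
r89=1011001 pc4: +16 =778
r90=1011010 pc4: +16 =794
r91=1011011 pc5: +32 =826
r92=1011100 pc4: +16 =842
r93=1011101 pc5: +32 =874
r94=1011110 pc5: +32 =906
r95=1011111 pc6: +64 =970
r96=1100000 pc2: +4 =974
r97=1100001 pc3: +8 =982
r98=1100010 pc3: +8 =990
r99=1100011 pc4: +16 =1006
r100=1100100 pc3: +8 =1014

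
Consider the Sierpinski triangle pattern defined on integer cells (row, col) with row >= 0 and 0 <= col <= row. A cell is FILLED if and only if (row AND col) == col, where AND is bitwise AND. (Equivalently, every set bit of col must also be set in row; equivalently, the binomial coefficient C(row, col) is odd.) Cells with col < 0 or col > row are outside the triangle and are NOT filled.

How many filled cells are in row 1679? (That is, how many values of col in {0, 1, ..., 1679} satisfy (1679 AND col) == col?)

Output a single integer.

Answer: 128

Derivation:
1679 in binary = 11010001111
popcount(1679) = number of 1-bits in 11010001111 = 7
A col c satisfies (1679 AND c) == c iff every set bit of c is also set in 1679; each of the 7 set bits of 1679 can independently be on or off in c.
count = 2^7 = 128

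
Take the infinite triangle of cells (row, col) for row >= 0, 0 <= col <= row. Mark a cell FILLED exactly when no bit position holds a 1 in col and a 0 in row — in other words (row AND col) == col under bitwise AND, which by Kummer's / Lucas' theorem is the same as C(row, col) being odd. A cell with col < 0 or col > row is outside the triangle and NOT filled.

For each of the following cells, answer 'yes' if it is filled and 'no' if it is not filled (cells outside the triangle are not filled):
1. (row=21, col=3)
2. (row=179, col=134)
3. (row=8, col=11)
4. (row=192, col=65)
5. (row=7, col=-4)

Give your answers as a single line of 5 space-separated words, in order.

Answer: no no no no no

Derivation:
(21,3): row=0b10101, col=0b11, row AND col = 0b1 = 1; 1 != 3 -> empty
(179,134): row=0b10110011, col=0b10000110, row AND col = 0b10000010 = 130; 130 != 134 -> empty
(8,11): col outside [0, 8] -> not filled
(192,65): row=0b11000000, col=0b1000001, row AND col = 0b1000000 = 64; 64 != 65 -> empty
(7,-4): col outside [0, 7] -> not filled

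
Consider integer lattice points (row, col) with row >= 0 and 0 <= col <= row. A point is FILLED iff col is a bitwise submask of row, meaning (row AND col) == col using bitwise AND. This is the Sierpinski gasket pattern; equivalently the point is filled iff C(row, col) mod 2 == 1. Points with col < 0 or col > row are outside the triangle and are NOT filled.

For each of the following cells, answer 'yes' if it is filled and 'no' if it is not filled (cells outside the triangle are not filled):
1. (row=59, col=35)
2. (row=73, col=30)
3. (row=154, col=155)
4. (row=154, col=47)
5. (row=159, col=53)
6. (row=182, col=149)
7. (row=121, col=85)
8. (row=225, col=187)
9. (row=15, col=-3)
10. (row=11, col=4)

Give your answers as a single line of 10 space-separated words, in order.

(59,35): row=0b111011, col=0b100011, row AND col = 0b100011 = 35; 35 == 35 -> filled
(73,30): row=0b1001001, col=0b11110, row AND col = 0b1000 = 8; 8 != 30 -> empty
(154,155): col outside [0, 154] -> not filled
(154,47): row=0b10011010, col=0b101111, row AND col = 0b1010 = 10; 10 != 47 -> empty
(159,53): row=0b10011111, col=0b110101, row AND col = 0b10101 = 21; 21 != 53 -> empty
(182,149): row=0b10110110, col=0b10010101, row AND col = 0b10010100 = 148; 148 != 149 -> empty
(121,85): row=0b1111001, col=0b1010101, row AND col = 0b1010001 = 81; 81 != 85 -> empty
(225,187): row=0b11100001, col=0b10111011, row AND col = 0b10100001 = 161; 161 != 187 -> empty
(15,-3): col outside [0, 15] -> not filled
(11,4): row=0b1011, col=0b100, row AND col = 0b0 = 0; 0 != 4 -> empty

Answer: yes no no no no no no no no no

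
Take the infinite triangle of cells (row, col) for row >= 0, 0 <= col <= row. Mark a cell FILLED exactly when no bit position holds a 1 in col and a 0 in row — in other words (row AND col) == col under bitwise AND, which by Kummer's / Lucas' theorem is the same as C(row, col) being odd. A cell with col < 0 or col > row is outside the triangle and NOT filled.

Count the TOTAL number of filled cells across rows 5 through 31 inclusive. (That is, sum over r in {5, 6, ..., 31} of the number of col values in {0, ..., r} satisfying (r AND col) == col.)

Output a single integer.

r5=101 pc2: +4 =4
r6=110 pc2: +4 =8
r7=111 pc3: +8 =16
r8=1000 pc1: +2 =18
r9=1001 pc2: +4 =22
r10=1010 pc2: +4 =26
r11=1011 pc3: +8 =34
r12=1100 pc2: +4 =38
r13=1101 pc3: +8 =46
r14=1110 pc3: +8 =54
r15=1111 pc4: +16 =70
r16=10000 pc1: +2 =72
r17=10001 pc2: +4 =76
r18=10010 pc2: +4 =80
r19=10011 pc3: +8 =88
r20=10100 pc2: +4 =92
r21=10101 pc3: +8 =100
r22=10110 pc3: +8 =108
r23=10111 pc4: +16 =124
r24=11000 pc2: +4 =128
r25=11001 pc3: +8 =136
r26=11010 pc3: +8 =144
r27=11011 pc4: +16 =160
r28=11100 pc3: +8 =168
r29=11101 pc4: +16 =184
r30=11110 pc4: +16 =200
r31=11111 pc5: +32 =232

Answer: 232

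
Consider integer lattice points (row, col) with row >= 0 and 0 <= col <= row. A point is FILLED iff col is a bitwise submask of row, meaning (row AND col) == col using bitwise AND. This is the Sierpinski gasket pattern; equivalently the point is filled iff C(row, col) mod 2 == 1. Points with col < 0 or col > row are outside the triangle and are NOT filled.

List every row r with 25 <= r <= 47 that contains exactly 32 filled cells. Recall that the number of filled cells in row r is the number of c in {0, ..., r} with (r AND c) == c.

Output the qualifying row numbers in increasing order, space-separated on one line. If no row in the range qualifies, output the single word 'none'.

Answer: 31 47

Derivation:
Row r has 2^popcount(r) filled cells, so we need popcount(r) = log2(32) = 5.
Scan r = 25..47 and keep those with exactly 5 one-bits:
r=25=11001 popcount=3 -> skip
r=26=11010 popcount=3 -> skip
r=27=11011 popcount=4 -> skip
r=28=11100 popcount=3 -> skip
r=29=11101 popcount=4 -> skip
r=30=11110 popcount=4 -> skip
r=31=11111 popcount=5 -> KEEP
r=32=100000 popcount=1 -> skip
r=33=100001 popcount=2 -> skip
r=34=100010 popcount=2 -> skip
r=35=100011 popcount=3 -> skip
r=36=100100 popcount=2 -> skip
r=37=100101 popcount=3 -> skip
r=38=100110 popcount=3 -> skip
r=39=100111 popcount=4 -> skip
r=40=101000 popcount=2 -> skip
r=41=101001 popcount=3 -> skip
r=42=101010 popcount=3 -> skip
r=43=101011 popcount=4 -> skip
r=44=101100 popcount=3 -> skip
r=45=101101 popcount=4 -> skip
r=46=101110 popcount=4 -> skip
r=47=101111 popcount=5 -> KEEP
Kept rows: 31 47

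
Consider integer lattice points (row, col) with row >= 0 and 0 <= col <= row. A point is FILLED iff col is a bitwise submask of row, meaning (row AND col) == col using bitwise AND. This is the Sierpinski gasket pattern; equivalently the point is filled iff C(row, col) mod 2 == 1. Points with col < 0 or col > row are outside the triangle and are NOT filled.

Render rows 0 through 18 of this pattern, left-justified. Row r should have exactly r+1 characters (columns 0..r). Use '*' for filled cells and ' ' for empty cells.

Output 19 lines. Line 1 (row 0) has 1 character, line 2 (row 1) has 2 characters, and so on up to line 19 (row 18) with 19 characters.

Answer: *
**
* *
****
*   *
**  **
* * * *
********
*       *
**      **
* *     * *
****    ****
*   *   *   *
**  **  **  **
* * * * * * * *
****************
*               *
**              **
* *             * *

Derivation:
r0=0: *
r1=1: **
r2=10: * *
r3=11: ****
r4=100: *   *
r5=101: **  **
r6=110: * * * *
r7=111: ********
r8=1000: *       *
r9=1001: **      **
r10=1010: * *     * *
r11=1011: ****    ****
r12=1100: *   *   *   *
r13=1101: **  **  **  **
r14=1110: * * * * * * * *
r15=1111: ****************
r16=10000: *               *
r17=10001: **              **
r18=10010: * *             * *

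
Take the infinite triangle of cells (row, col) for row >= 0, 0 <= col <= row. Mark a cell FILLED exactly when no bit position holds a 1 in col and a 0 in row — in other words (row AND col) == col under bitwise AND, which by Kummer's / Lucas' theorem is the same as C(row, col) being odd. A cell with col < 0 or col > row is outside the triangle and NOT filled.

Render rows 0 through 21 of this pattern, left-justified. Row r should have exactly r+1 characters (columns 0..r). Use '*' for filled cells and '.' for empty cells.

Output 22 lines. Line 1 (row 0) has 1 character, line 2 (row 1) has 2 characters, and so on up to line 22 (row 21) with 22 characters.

r0=0: *
r1=1: **
r2=10: *.*
r3=11: ****
r4=100: *...*
r5=101: **..**
r6=110: *.*.*.*
r7=111: ********
r8=1000: *.......*
r9=1001: **......**
r10=1010: *.*.....*.*
r11=1011: ****....****
r12=1100: *...*...*...*
r13=1101: **..**..**..**
r14=1110: *.*.*.*.*.*.*.*
r15=1111: ****************
r16=10000: *...............*
r17=10001: **..............**
r18=10010: *.*.............*.*
r19=10011: ****............****
r20=10100: *...*...........*...*
r21=10101: **..**..........**..**

Answer: *
**
*.*
****
*...*
**..**
*.*.*.*
********
*.......*
**......**
*.*.....*.*
****....****
*...*...*...*
**..**..**..**
*.*.*.*.*.*.*.*
****************
*...............*
**..............**
*.*.............*.*
****............****
*...*...........*...*
**..**..........**..**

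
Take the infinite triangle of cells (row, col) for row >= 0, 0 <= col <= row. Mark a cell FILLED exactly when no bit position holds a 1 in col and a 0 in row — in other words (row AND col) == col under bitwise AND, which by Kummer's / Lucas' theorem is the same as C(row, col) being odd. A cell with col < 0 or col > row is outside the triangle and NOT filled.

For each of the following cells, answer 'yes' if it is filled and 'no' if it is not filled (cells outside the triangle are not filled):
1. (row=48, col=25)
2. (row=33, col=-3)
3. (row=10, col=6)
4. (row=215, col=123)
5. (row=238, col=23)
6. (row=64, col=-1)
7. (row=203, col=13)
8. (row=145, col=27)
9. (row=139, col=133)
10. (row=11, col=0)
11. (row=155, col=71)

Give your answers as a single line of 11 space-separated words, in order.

(48,25): row=0b110000, col=0b11001, row AND col = 0b10000 = 16; 16 != 25 -> empty
(33,-3): col outside [0, 33] -> not filled
(10,6): row=0b1010, col=0b110, row AND col = 0b10 = 2; 2 != 6 -> empty
(215,123): row=0b11010111, col=0b1111011, row AND col = 0b1010011 = 83; 83 != 123 -> empty
(238,23): row=0b11101110, col=0b10111, row AND col = 0b110 = 6; 6 != 23 -> empty
(64,-1): col outside [0, 64] -> not filled
(203,13): row=0b11001011, col=0b1101, row AND col = 0b1001 = 9; 9 != 13 -> empty
(145,27): row=0b10010001, col=0b11011, row AND col = 0b10001 = 17; 17 != 27 -> empty
(139,133): row=0b10001011, col=0b10000101, row AND col = 0b10000001 = 129; 129 != 133 -> empty
(11,0): row=0b1011, col=0b0, row AND col = 0b0 = 0; 0 == 0 -> filled
(155,71): row=0b10011011, col=0b1000111, row AND col = 0b11 = 3; 3 != 71 -> empty

Answer: no no no no no no no no no yes no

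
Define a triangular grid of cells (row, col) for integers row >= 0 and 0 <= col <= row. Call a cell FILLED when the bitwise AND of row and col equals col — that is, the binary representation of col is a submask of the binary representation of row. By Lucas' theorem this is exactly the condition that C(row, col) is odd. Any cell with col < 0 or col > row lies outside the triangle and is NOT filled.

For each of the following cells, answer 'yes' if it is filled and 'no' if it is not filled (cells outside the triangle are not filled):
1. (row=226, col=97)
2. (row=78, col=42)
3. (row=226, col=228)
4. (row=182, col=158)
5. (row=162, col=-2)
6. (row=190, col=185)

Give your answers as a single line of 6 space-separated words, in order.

Answer: no no no no no no

Derivation:
(226,97): row=0b11100010, col=0b1100001, row AND col = 0b1100000 = 96; 96 != 97 -> empty
(78,42): row=0b1001110, col=0b101010, row AND col = 0b1010 = 10; 10 != 42 -> empty
(226,228): col outside [0, 226] -> not filled
(182,158): row=0b10110110, col=0b10011110, row AND col = 0b10010110 = 150; 150 != 158 -> empty
(162,-2): col outside [0, 162] -> not filled
(190,185): row=0b10111110, col=0b10111001, row AND col = 0b10111000 = 184; 184 != 185 -> empty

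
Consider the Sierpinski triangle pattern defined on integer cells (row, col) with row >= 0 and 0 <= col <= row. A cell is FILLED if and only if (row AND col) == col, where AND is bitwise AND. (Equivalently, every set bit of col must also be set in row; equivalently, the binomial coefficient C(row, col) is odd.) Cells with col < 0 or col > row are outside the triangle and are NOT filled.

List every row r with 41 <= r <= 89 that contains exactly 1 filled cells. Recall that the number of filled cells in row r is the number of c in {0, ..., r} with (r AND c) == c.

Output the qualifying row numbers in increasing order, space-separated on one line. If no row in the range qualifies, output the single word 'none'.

Answer: none

Derivation:
Row r has 2^popcount(r) filled cells, so we need popcount(r) = log2(1) = 0.
Scan r = 41..89 and keep those with exactly 0 one-bits:
r=41=101001 popcount=3 -> skip
r=42=101010 popcount=3 -> skip
r=43=101011 popcount=4 -> skip
r=44=101100 popcount=3 -> skip
r=45=101101 popcount=4 -> skip
r=46=101110 popcount=4 -> skip
r=47=101111 popcount=5 -> skip
r=48=110000 popcount=2 -> skip
r=49=110001 popcount=3 -> skip
r=50=110010 popcount=3 -> skip
r=51=110011 popcount=4 -> skip
r=52=110100 popcount=3 -> skip
r=53=110101 popcount=4 -> skip
r=54=110110 popcount=4 -> skip
r=55=110111 popcount=5 -> skip
r=56=111000 popcount=3 -> skip
r=57=111001 popcount=4 -> skip
r=58=111010 popcount=4 -> skip
r=59=111011 popcount=5 -> skip
r=60=111100 popcount=4 -> skip
r=61=111101 popcount=5 -> skip
r=62=111110 popcount=5 -> skip
r=63=111111 popcount=6 -> skip
r=64=1000000 popcount=1 -> skip
r=65=1000001 popcount=2 -> skip
r=66=1000010 popcount=2 -> skip
r=67=1000011 popcount=3 -> skip
r=68=1000100 popcount=2 -> skip
r=69=1000101 popcount=3 -> skip
r=70=1000110 popcount=3 -> skip
r=71=1000111 popcount=4 -> skip
r=72=1001000 popcount=2 -> skip
r=73=1001001 popcount=3 -> skip
r=74=1001010 popcount=3 -> skip
r=75=1001011 popcount=4 -> skip
r=76=1001100 popcount=3 -> skip
r=77=1001101 popcount=4 -> skip
r=78=1001110 popcount=4 -> skip
r=79=1001111 popcount=5 -> skip
r=80=1010000 popcount=2 -> skip
r=81=1010001 popcount=3 -> skip
r=82=1010010 popcount=3 -> skip
r=83=1010011 popcount=4 -> skip
r=84=1010100 popcount=3 -> skip
r=85=1010101 popcount=4 -> skip
r=86=1010110 popcount=4 -> skip
r=87=1010111 popcount=5 -> skip
r=88=1011000 popcount=3 -> skip
r=89=1011001 popcount=4 -> skip
Kept rows: none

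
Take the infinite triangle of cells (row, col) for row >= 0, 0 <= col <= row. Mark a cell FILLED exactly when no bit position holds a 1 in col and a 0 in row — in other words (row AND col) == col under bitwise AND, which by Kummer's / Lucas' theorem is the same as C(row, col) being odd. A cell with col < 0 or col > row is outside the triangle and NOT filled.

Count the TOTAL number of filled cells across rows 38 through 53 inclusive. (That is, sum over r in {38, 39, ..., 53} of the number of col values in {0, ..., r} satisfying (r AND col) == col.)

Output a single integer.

r38=100110 pc3: +8 =8
r39=100111 pc4: +16 =24
r40=101000 pc2: +4 =28
r41=101001 pc3: +8 =36
r42=101010 pc3: +8 =44
r43=101011 pc4: +16 =60
r44=101100 pc3: +8 =68
r45=101101 pc4: +16 =84
r46=101110 pc4: +16 =100
r47=101111 pc5: +32 =132
r48=110000 pc2: +4 =136
r49=110001 pc3: +8 =144
r50=110010 pc3: +8 =152
r51=110011 pc4: +16 =168
r52=110100 pc3: +8 =176
r53=110101 pc4: +16 =192

Answer: 192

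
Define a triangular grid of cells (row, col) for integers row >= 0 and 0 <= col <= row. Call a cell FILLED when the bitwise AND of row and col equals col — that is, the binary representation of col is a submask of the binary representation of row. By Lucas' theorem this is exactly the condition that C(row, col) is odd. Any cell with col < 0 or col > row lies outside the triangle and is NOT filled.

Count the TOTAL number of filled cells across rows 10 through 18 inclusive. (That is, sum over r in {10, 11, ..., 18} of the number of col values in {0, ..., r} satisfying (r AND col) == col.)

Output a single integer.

r10=1010 pc2: +4 =4
r11=1011 pc3: +8 =12
r12=1100 pc2: +4 =16
r13=1101 pc3: +8 =24
r14=1110 pc3: +8 =32
r15=1111 pc4: +16 =48
r16=10000 pc1: +2 =50
r17=10001 pc2: +4 =54
r18=10010 pc2: +4 =58

Answer: 58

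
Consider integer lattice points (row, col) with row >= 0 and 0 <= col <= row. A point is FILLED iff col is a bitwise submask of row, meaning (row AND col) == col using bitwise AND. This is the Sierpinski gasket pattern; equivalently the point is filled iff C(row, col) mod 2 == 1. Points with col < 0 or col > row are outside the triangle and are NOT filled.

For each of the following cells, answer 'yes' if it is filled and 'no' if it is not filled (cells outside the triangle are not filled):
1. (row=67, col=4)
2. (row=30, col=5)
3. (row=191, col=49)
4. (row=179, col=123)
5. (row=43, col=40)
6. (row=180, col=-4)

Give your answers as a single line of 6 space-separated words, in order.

Answer: no no yes no yes no

Derivation:
(67,4): row=0b1000011, col=0b100, row AND col = 0b0 = 0; 0 != 4 -> empty
(30,5): row=0b11110, col=0b101, row AND col = 0b100 = 4; 4 != 5 -> empty
(191,49): row=0b10111111, col=0b110001, row AND col = 0b110001 = 49; 49 == 49 -> filled
(179,123): row=0b10110011, col=0b1111011, row AND col = 0b110011 = 51; 51 != 123 -> empty
(43,40): row=0b101011, col=0b101000, row AND col = 0b101000 = 40; 40 == 40 -> filled
(180,-4): col outside [0, 180] -> not filled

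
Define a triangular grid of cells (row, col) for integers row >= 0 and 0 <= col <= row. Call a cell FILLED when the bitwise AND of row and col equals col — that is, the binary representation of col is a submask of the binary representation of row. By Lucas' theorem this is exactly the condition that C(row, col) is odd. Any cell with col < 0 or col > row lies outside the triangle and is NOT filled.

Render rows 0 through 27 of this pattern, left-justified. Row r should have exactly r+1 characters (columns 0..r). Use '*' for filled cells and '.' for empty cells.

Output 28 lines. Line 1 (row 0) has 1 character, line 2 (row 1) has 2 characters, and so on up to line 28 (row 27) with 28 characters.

r0=0: *
r1=1: **
r2=10: *.*
r3=11: ****
r4=100: *...*
r5=101: **..**
r6=110: *.*.*.*
r7=111: ********
r8=1000: *.......*
r9=1001: **......**
r10=1010: *.*.....*.*
r11=1011: ****....****
r12=1100: *...*...*...*
r13=1101: **..**..**..**
r14=1110: *.*.*.*.*.*.*.*
r15=1111: ****************
r16=10000: *...............*
r17=10001: **..............**
r18=10010: *.*.............*.*
r19=10011: ****............****
r20=10100: *...*...........*...*
r21=10101: **..**..........**..**
r22=10110: *.*.*.*.........*.*.*.*
r23=10111: ********........********
r24=11000: *.......*.......*.......*
r25=11001: **......**......**......**
r26=11010: *.*.....*.*.....*.*.....*.*
r27=11011: ****....****....****....****

Answer: *
**
*.*
****
*...*
**..**
*.*.*.*
********
*.......*
**......**
*.*.....*.*
****....****
*...*...*...*
**..**..**..**
*.*.*.*.*.*.*.*
****************
*...............*
**..............**
*.*.............*.*
****............****
*...*...........*...*
**..**..........**..**
*.*.*.*.........*.*.*.*
********........********
*.......*.......*.......*
**......**......**......**
*.*.....*.*.....*.*.....*.*
****....****....****....****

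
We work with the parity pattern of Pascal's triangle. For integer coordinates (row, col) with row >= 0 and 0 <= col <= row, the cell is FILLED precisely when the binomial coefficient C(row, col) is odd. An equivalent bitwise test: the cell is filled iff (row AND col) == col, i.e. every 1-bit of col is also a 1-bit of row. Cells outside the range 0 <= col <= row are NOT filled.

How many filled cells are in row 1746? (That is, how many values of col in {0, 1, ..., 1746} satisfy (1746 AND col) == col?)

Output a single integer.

1746 in binary = 11011010010
popcount(1746) = number of 1-bits in 11011010010 = 6
A col c satisfies (1746 AND c) == c iff every set bit of c is also set in 1746; each of the 6 set bits of 1746 can independently be on or off in c.
count = 2^6 = 64

Answer: 64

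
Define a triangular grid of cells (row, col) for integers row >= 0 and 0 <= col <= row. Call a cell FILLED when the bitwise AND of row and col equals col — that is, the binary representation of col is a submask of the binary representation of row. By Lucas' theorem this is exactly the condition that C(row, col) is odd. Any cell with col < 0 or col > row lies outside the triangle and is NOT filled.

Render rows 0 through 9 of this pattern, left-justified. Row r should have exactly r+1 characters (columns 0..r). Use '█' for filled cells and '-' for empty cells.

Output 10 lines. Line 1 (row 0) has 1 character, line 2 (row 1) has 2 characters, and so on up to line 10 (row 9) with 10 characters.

Answer: █
██
█-█
████
█---█
██--██
█-█-█-█
████████
█-------█
██------██

Derivation:
r0=0: █
r1=1: ██
r2=10: █-█
r3=11: ████
r4=100: █---█
r5=101: ██--██
r6=110: █-█-█-█
r7=111: ████████
r8=1000: █-------█
r9=1001: ██------██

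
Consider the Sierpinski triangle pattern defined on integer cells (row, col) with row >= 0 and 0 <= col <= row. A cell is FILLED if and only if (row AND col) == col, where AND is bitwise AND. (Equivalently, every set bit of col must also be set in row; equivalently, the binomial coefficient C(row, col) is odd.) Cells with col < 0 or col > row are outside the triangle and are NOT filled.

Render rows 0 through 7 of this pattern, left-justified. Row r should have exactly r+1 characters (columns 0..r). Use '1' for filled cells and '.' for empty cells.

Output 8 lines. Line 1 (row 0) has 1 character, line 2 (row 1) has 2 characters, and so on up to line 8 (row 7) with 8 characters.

Answer: 1
11
1.1
1111
1...1
11..11
1.1.1.1
11111111

Derivation:
r0=0: 1
r1=1: 11
r2=10: 1.1
r3=11: 1111
r4=100: 1...1
r5=101: 11..11
r6=110: 1.1.1.1
r7=111: 11111111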